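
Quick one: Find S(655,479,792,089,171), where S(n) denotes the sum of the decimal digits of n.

6+5+5+4+7+9+7+9+2+0+8+9+1+7+1 = 80

80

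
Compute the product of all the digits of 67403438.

0

6×7×4×0×3×4×3×8 = 0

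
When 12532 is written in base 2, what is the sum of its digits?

12532 in base 2 is 11000011110100.
Digit sum: 1+1+0+0+0+0+1+1+1+1+0+1+0+0 = 7.

7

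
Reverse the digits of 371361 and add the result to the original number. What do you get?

534534

Reverse of 371361 is 163173.
371361 + 163173 = 534534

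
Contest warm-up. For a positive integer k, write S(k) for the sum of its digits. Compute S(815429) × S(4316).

406

S(815429) = 8+1+5+4+2+9 = 29.
S(4316) = 4+3+1+6 = 14.
29 · 14 = 406.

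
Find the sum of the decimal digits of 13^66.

325

13^66 = 33133037516798621392881499511582656606724154320695568102640872889340074409
Sum of its 74 digits: 325.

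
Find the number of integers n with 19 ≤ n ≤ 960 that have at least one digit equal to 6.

The integers in [19, 960] that have at least one digit equal to 6: 26, 36, 46, 56, 60, 61, …, 956, 960.
257 qualify.

257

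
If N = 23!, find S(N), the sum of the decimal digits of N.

23! = 25852016738884976640000
Sum of its 23 digits: 99.

99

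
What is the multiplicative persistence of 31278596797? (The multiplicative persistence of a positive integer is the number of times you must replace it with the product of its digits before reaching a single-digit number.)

2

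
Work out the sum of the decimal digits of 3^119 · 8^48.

405

3^119 · 8^48 = 13358222939175608959078562150915376604606930723804674391110848327101963434410022285244072441279414272
Sum of its 101 digits: 405.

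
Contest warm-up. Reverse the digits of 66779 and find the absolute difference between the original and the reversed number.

30987

Reverse of 66779 is 97766.
|66779 − 97766| = 30987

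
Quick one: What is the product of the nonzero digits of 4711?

4×7×1×1 = 28

28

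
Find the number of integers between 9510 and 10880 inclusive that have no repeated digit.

505

The integers in [9510, 10880] that have no repeated digit: 9510, 9512, 9513, 9514, 9516, 9517, …, 10876, 10879.
505 qualify.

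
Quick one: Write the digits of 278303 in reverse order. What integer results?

303872

Reversing 278303 gives 303872.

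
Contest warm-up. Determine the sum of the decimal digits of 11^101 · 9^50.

729

11^101 · 9^50 = 781243960405321955259479629336197394906361409529194648914071899637464197617624059120727649180518275059454566449666964445654852129605671328969561905648011
Sum of its 153 digits: 729.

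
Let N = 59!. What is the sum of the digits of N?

59! = 138683118545689835737939019720389406345902876772687432540821294940160000000000000
Sum of its 81 digits: 324.

324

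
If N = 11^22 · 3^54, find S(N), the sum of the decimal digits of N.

216

11^22 · 3^54 = 4733548468169112586980307950152350576884313341249
Sum of its 49 digits: 216.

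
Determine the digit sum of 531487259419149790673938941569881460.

5+3+1+4+8+7+2+5+9+4+1+9+1+4+9+7+9+0+6+7+3+9+3+8+9+4+1+5+6+9+8+8+1+4+6+0 = 185

185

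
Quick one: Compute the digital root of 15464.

1+5+4+6+4 = 20
2+0 = 2

2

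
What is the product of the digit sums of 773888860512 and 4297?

1386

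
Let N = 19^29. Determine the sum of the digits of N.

19^29 = 12129821994589221844500501021364910179
Sum of its 38 digits: 145.

145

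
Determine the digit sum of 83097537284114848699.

8+3+0+9+7+5+3+7+2+8+4+1+1+4+8+4+8+6+9+9 = 106

106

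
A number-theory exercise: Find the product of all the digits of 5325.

150

5×3×2×5 = 150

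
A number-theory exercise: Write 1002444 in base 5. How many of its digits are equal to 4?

1002444 in base 5 is 224034234.
The digit 4 appears 3 times.

3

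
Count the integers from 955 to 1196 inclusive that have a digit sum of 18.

8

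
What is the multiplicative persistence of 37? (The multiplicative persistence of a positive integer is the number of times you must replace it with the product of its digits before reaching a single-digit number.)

37 → 21 → 2 (2 steps)

2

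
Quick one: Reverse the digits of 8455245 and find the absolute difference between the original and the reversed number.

3029697

Reverse of 8455245 is 5425548.
|8455245 − 5425548| = 3029697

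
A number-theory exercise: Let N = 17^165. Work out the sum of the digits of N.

989

17^165 = 105699279614281532089919347134438162919804754601265633861065883592067697644698911870142710882208252761392391736035649951957207897816553893576655217048989349535882987020595947101305748987727765292411749457
Sum of its 204 digits: 989.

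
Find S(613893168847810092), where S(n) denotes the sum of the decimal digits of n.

84

6+1+3+8+9+3+1+6+8+8+4+7+8+1+0+0+9+2 = 84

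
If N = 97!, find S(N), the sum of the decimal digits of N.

648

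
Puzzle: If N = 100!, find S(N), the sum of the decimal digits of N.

100! = 93326215443944152681699238856266700490715968264381621468592963895217599993229915608941463976156518286253697920827223758251185210916864000000000000000000000000
Sum of its 158 digits: 648.

648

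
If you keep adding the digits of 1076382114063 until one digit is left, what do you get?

1+0+7+6+3+8+2+1+1+4+0+6+3 = 42
4+2 = 6

6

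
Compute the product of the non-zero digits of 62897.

6048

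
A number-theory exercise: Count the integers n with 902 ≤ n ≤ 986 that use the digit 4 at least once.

18

The integers in [902, 986] that use the digit 4 at least once: 904, 914, 924, 934, 940, 941, …, 974, 984.
18 qualify.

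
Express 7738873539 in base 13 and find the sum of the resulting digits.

7738873539 in base 13 is 964406217.
Digit sum: 9+6+4+4+0+6+2+1+7 = 39.

39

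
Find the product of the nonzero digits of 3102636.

648

3×1×2×6×3×6 = 648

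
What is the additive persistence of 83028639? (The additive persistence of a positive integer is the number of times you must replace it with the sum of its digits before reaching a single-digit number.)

3

83028639 → 39 → 12 → 3 (3 steps)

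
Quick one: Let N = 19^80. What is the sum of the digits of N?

433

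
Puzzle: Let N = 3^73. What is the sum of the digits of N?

153

3^73 = 67585198634817523235520443624317923
Sum of its 35 digits: 153.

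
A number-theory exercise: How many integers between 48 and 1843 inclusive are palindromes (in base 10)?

The integers in [48, 1843] that are palindromes (in base 10): 55, 66, 77, 88, 99, 101, …, 1661, 1771.
103 qualify.

103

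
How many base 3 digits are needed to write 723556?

13

723556 in base 3 is 1100202112101, which has 13 digits.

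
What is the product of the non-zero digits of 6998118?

31104

6×9×9×8×1×1×8 = 31104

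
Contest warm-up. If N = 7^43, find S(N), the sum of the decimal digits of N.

169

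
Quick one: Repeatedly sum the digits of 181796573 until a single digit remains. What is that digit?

2

1+8+1+7+9+6+5+7+3 = 47
4+7 = 11
1+1 = 2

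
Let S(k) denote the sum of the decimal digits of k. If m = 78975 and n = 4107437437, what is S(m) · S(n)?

1440

S(78975) = 7+8+9+7+5 = 36.
S(4107437437) = 4+1+0+7+4+3+7+4+3+7 = 40.
36 · 40 = 1440.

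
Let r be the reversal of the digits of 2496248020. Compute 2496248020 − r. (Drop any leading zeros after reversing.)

2287821078

Reverse of 2496248020 is 208426942.
2496248020 − 208426942 = 2287821078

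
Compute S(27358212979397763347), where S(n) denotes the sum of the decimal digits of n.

2+7+3+5+8+2+1+2+9+7+9+3+9+7+7+6+3+3+4+7 = 104

104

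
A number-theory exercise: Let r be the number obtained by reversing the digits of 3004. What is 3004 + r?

7007

Reverse of 3004 is 4003.
3004 + 4003 = 7007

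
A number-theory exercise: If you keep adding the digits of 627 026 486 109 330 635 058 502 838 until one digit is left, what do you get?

2

6+2+7+0+2+6+4+8+6+1+0+9+3+3+0+6+3+5+0+5+8+5+0+2+8+3+8 = 110
1+1+0 = 2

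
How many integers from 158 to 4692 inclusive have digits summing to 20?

The integers in [158, 4692] that have digits summing to 20: 299, 389, 398, 479, 488, 497, …, 4682, 4691.
241 qualify.

241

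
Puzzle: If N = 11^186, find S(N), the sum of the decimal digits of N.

11^186 = 50007994649676303119654954349197799848085379984621647940689943619966471597703181995581336030892818194187128526907096798611663443309113225287331212104922028781881115315438343480851813034268462361
Sum of its 194 digits: 892.

892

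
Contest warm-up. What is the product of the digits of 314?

3×1×4 = 12

12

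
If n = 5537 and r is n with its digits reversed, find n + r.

Reverse of 5537 is 7355.
5537 + 7355 = 12892

12892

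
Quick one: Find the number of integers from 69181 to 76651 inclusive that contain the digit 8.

1988

The integers in [69181, 76651] that contain the digit 8: 69181, 69182, 69183, 69184, 69185, 69186, …, 76638, 76648.
1988 qualify.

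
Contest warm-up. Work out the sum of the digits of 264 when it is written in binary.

264 in base 2 is 100001000.
Digit sum: 1+0+0+0+0+1+0+0+0 = 2.

2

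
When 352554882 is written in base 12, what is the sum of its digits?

352554882 in base 12 is 9A0A0996.
Digit sum: 9+10+0+10+0+9+9+6 = 53.

53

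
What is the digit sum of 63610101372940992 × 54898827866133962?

63610101372940992 × 54898827866133962 = 3492120005820419126383404993170304
Sum of its 34 digits: 117.

117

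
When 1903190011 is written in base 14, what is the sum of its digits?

47

1903190011 in base 14 is 140A98519.
Digit sum: 1+4+0+10+9+8+5+1+9 = 47.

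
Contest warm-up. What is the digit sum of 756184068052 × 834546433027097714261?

756184068052 × 834546433027097714261 = 631070716704716718320793674889572
Sum of its 33 digits: 152.

152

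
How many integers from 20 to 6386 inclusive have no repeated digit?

The integers in [20, 6386] that have no repeated digit: 20, 21, 23, 24, 25, 26, …, 6384, 6385.
3455 qualify.

3455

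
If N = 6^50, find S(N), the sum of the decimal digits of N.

6^50 = 808281277464764060643139600456536293376
Sum of its 39 digits: 171.

171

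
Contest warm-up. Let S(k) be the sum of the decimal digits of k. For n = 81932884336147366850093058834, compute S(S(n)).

9

First digit sum: 135.
1+3+5 = 9.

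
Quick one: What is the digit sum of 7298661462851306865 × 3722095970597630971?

147

7298661462851306865 × 3722095970597630971 = 27166318421635060128493941000348915915
Sum of its 38 digits: 147.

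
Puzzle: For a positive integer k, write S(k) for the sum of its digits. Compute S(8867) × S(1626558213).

S(8867) = 8+8+6+7 = 29.
S(1626558213) = 1+6+2+6+5+5+8+2+1+3 = 39.
29 · 39 = 1131.

1131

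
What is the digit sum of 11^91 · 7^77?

728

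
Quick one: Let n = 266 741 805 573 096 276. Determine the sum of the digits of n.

84

2+6+6+7+4+1+8+0+5+5+7+3+0+9+6+2+7+6 = 84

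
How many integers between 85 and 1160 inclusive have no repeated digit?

The integers in [85, 1160] that have no repeated digit: 85, 86, 87, 89, 90, 91, …, 1097, 1098.
717 qualify.

717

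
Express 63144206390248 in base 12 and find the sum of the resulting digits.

82

63144206390248 in base 12 is 70B992AB61574.
Digit sum: 7+0+11+9+9+2+10+11+6+1+5+7+4 = 82.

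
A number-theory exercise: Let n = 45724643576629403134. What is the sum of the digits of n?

85

4+5+7+2+4+6+4+3+5+7+6+6+2+9+4+0+3+1+3+4 = 85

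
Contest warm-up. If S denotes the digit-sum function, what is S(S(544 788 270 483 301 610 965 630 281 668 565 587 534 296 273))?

First digit sum: 208.
2+0+8 = 10.

10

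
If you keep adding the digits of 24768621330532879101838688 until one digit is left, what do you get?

2

2+4+7+6+8+6+2+1+3+3+0+5+3+2+8+7+9+1+0+1+8+3+8+6+8+8 = 119
1+1+9 = 11
1+1 = 2
(Equivalently, 24768621330532879101838688 mod 9 = 2.)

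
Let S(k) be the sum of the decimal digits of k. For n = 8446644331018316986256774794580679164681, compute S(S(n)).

17

First digit sum: 197.
1+9+7 = 17.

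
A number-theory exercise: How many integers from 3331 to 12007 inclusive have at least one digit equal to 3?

2838

The integers in [3331, 12007] that have at least one digit equal to 3: 3331, 3332, 3333, 3334, 3335, 3336, …, 11993, 12003.
2838 qualify.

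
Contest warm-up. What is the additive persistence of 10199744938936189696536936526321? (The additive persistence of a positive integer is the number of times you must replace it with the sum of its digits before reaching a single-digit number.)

10199744938936189696536936526321 → 163 → 10 → 1 (3 steps)

3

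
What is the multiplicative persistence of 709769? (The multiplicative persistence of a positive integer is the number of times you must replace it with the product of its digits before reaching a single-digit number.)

1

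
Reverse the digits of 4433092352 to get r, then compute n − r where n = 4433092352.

Reverse of 4433092352 is 2532903344.
4433092352 − 2532903344 = 1900189008

1900189008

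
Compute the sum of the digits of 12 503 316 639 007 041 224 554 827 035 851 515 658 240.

1+2+5+0+3+3+1+6+6+3+9+0+0+7+0+4+1+2+2+4+5+5+4+8+2+7+0+3+5+8+5+1+5+1+5+6+5+8+2+4+0 = 148

148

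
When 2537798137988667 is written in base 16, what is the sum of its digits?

2537798137988667 in base 16 is 9041D2C86C63B.
Digit sum: 9+0+4+1+13+2+12+8+6+12+6+3+11 = 87.

87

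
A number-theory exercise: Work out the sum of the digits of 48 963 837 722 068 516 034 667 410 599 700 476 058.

4+8+9+6+3+8+3+7+7+2+2+0+6+8+5+1+6+0+3+4+6+6+7+4+1+0+5+9+9+7+0+0+4+7+6+0+5+8 = 176

176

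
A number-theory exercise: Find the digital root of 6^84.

9

The digital root of n equals n mod 9 (or 9 when 9 | n), so we need 6^84 mod 9.
6^84 ≡ 0 (mod 9), so the digital root is 9.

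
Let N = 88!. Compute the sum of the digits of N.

531

88! = 185482642257398439114796845645546284380220968949399346684421580986889562184028199319100141244804501828416633516851200000000000000000000
Sum of its 135 digits: 531.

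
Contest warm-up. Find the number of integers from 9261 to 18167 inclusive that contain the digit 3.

The integers in [9261, 18167] that contain the digit 3: 9263, 9273, 9283, 9293, 9300, 9301, …, 18153, 18163.
3150 qualify.

3150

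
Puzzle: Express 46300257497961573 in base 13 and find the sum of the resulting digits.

46300257497961573 in base 13 is B9B3B6717384462.
Digit sum: 11+9+11+3+11+6+7+1+7+3+8+4+4+6+2 = 93.

93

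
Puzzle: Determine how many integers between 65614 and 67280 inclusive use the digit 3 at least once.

The integers in [65614, 67280] that use the digit 3 at least once: 65623, 65630, 65631, 65632, 65633, 65634, …, 67263, 67273.
400 qualify.

400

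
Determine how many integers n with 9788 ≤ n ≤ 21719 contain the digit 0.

The integers in [9788, 21719] that contain the digit 0: 9790, 9800, 9801, 9802, 9803, 9804, …, 21709, 21710.
4703 qualify.

4703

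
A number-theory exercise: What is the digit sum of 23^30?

23^30 = 71094348791151363024389554286420996798449
Sum of its 41 digits: 199.

199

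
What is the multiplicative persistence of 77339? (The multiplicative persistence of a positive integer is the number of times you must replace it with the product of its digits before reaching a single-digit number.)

77339 → 3969 → 1458 → 160 → 0 (4 steps)

4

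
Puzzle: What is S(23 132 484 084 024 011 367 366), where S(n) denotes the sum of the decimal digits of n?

78

2+3+1+3+2+4+8+4+0+8+4+0+2+4+0+1+1+3+6+7+3+6+6 = 78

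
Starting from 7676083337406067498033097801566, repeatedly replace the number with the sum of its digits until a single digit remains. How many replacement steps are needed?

2

7676083337406067498033097801566 → 142 → 7 (2 steps)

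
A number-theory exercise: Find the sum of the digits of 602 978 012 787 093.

6+0+2+9+7+8+0+1+2+7+8+7+0+9+3 = 69

69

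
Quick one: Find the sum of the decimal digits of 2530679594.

2+5+3+0+6+7+9+5+9+4 = 50

50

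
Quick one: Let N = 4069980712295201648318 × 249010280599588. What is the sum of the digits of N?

152

4069980712295201648318 × 249010280599588 = 1013467039203539200427782074951692984
Sum of its 37 digits: 152.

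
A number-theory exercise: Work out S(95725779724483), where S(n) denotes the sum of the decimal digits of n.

79

9+5+7+2+5+7+7+9+7+2+4+4+8+3 = 79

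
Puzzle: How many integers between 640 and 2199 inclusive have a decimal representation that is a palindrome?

48

The integers in [640, 2199] that have a decimal representation that is a palindrome: 646, 656, 666, 676, 686, 696, …, 2002, 2112.
48 qualify.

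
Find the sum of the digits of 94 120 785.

36

9+4+1+2+0+7+8+5 = 36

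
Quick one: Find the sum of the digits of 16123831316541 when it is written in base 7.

51

16123831316541 in base 7 is 3252623366601114.
Digit sum: 3+2+5+2+6+2+3+3+6+6+6+0+1+1+1+4 = 51.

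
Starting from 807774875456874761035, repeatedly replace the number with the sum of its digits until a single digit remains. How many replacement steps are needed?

807774875456874761035 → 109 → 10 → 1 (3 steps)

3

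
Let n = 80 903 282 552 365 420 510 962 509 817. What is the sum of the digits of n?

8+0+9+0+3+2+8+2+5+5+2+3+6+5+4+2+0+5+1+0+9+6+2+5+0+9+8+1+7 = 117

117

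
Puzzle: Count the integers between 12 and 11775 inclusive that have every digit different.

The integers in [12, 11775] that have every digit different: 12, 13, 14, 15, 16, 17, …, 10986, 10987.
5600 qualify.

5600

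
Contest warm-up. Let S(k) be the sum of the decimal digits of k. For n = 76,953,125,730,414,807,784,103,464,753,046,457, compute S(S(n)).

First digit sum: 150.
1+5+0 = 6.

6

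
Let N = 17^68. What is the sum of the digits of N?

17^68 = 468302691381921069883287081116284963942967097120751895878381045538504529308269554241
Sum of its 84 digits: 388.

388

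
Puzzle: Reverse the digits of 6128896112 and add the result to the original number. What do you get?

8245884328

Reverse of 6128896112 is 2116988216.
6128896112 + 2116988216 = 8245884328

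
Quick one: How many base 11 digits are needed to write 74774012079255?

14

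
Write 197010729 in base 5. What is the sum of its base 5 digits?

25

197010729 in base 5 is 400413320404.
Digit sum: 4+0+0+4+1+3+3+2+0+4+0+4 = 25.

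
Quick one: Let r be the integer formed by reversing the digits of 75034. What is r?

43057

Reversing 75034 gives 43057.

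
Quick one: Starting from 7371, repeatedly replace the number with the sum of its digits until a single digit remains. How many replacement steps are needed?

7371 → 18 → 9 (2 steps)

2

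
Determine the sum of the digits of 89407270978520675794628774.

140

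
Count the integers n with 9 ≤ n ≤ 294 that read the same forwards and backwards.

30

The integers in [9, 294] that read the same forwards and backwards: 9, 11, 22, 33, 44, 55, …, 282, 292.
30 qualify.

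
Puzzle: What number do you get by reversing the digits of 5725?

5275

Reversing 5725 gives 5275.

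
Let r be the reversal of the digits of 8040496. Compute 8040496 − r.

1100088

Reverse of 8040496 is 6940408.
8040496 − 6940408 = 1100088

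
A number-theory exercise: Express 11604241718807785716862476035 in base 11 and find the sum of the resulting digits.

11604241718807785716862476035 in base 11 is 9811448993A45A62570552A5715.
Digit sum: 9+8+1+1+4+4+8+9+9+3+10+4+5+10+6+2+5+7+0+5+5+2+10+5+7+1+5 = 145.

145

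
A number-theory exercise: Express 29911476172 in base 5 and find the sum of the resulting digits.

40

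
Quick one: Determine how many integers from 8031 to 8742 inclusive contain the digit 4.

The integers in [8031, 8742] that contain the digit 4: 8034, 8040, 8041, 8042, 8043, 8044, …, 8741, 8742.
218 qualify.

218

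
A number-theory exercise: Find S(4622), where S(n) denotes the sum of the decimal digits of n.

4+6+2+2 = 14

14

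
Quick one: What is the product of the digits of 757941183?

211680

7×5×7×9×4×1×1×8×3 = 211680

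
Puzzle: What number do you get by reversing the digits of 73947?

Reversing 73947 gives 74937.

74937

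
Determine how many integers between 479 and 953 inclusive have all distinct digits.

The integers in [479, 953] that have all distinct digits: 479, 480, 481, 482, 483, 485, …, 952, 953.
349 qualify.

349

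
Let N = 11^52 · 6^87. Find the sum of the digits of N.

11^52 · 6^87 = 71052344299850469445454160655616405051406050590841335725464943946445733279855159814742100186687976300529872829710552006656
Sum of its 122 digits: 531.

531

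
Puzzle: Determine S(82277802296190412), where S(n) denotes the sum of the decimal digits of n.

8+2+2+7+7+8+0+2+2+9+6+1+9+0+4+1+2 = 70

70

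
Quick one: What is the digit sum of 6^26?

6^26 = 170581728179578208256
Sum of its 21 digits: 99.

99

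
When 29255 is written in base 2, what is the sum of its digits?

8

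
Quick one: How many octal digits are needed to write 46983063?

46983063 in base 8 is 263163627, which has 9 digits.

9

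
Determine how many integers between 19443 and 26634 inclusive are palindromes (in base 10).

72

The integers in [19443, 26634] that are palindromes (in base 10): 19491, 19591, 19691, 19791, 19891, 19991, …, 26462, 26562.
72 qualify.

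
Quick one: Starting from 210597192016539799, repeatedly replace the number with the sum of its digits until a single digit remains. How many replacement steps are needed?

3

210597192016539799 → 85 → 13 → 4 (3 steps)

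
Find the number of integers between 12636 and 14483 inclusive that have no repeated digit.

The integers in [12636, 14483] that have no repeated digit: 12637, 12638, 12639, 12640, 12643, 12645, …, 14397, 14398.
621 qualify.

621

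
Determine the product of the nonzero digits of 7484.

896

7×4×8×4 = 896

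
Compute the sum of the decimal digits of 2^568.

2^568 = 966134380754314586173837972732996836074731832426608749664308812862879785572390106134048441645480644490615904007875544294341269665260746913935727168366770187174245203705856
Sum of its 171 digits: 790.

790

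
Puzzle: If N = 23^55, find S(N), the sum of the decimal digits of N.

392

23^55 = 785291652424037263548733517675617858730558099314688805476989869947753298407
Sum of its 75 digits: 392.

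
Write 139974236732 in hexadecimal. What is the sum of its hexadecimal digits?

62

139974236732 in base 16 is 20971D5A3C.
Digit sum: 2+0+9+7+1+13+5+10+3+12 = 62.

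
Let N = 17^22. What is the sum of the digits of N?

17^22 = 1174562876521148458974062689
Sum of its 28 digits: 136.

136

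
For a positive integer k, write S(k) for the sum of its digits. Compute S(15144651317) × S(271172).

760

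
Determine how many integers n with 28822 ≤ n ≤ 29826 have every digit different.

The integers in [28822, 29826] that have every digit different: 28901, 28903, 28904, 28905, 28906, 28907, …, 29816, 29817.
348 qualify.

348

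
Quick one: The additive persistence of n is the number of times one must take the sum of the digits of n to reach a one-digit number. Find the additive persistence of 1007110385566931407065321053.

1007110385566931407065321053 → 92 → 11 → 2 (3 steps)

3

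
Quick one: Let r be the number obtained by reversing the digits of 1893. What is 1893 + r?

5874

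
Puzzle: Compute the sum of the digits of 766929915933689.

7+6+6+9+2+9+9+1+5+9+3+3+6+8+9 = 92

92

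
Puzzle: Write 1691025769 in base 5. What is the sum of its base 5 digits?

25

1691025769 in base 5 is 11430400311034.
Digit sum: 1+1+4+3+0+4+0+0+3+1+1+0+3+4 = 25.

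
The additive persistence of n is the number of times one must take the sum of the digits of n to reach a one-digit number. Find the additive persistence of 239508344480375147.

239508344480375147 → 77 → 14 → 5 (3 steps)

3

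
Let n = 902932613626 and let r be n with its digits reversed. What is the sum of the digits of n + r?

Reversal of 902932613626 is 626316239209; 902932613626 + 626316239209 = 1529248852835.
Digit sum of 1529248852835: 1+5+2+9+2+4+8+8+5+2+8+3+5 = 62.

62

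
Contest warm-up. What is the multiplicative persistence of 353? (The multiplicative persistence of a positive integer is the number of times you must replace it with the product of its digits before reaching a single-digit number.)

3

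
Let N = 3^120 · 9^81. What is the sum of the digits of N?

3^120 · 9^81 = 353340834946363345257473017597911079933781446508208388719162940497886257062411267034976578524965264261618554821962433800999907190674409
Sum of its 135 digits: 630.

630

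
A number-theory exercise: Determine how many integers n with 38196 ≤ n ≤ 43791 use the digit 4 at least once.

The integers in [38196, 43791] that use the digit 4 at least once: 38204, 38214, 38224, 38234, 38240, 38241, …, 43790, 43791.
4296 qualify.

4296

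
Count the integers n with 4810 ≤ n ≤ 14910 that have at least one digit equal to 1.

The integers in [4810, 14910] that have at least one digit equal to 1: 4810, 4811, 4812, 4813, 4814, 4815, …, 14909, 14910.
6303 qualify.

6303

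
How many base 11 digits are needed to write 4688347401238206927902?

4688347401238206927902 in base 11 is 6A7271102191A528A163A, which has 21 digits.

21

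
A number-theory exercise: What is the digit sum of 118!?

756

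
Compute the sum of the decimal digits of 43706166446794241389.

94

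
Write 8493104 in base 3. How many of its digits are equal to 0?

8493104 in base 3 is 120222111100102.
The digit 0 appears 4 times.

4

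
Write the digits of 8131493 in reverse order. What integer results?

Reversing 8131493 gives 3941318.

3941318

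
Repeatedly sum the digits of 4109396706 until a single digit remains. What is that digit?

4+1+0+9+3+9+6+7+0+6 = 45
4+5 = 9

9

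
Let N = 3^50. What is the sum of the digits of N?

3^50 = 717897987691852588770249
Sum of its 24 digits: 144.

144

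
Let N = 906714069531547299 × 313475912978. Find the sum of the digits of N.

906714069531547299 × 313475912978 = 284233020756399562327014946422
Sum of its 30 digits: 120.

120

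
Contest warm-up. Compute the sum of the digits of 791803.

7+9+1+8+0+3 = 28

28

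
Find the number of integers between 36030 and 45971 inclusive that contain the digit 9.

The integers in [36030, 45971] that contain the digit 9: 36039, 36049, 36059, 36069, 36079, 36089, …, 45970, 45971.
3408 qualify.

3408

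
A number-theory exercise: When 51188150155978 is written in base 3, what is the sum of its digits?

51188150155978 in base 3 is 20201020112120012021221001101.
Digit sum: 2+0+2+0+1+0+2+0+1+1+2+1+2+0+0+1+2+0+2+1+2+2+1+0+0+1+1+0+1 = 28.

28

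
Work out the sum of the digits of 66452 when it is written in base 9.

12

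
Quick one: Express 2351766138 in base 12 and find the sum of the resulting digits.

2351766138 in base 12 is 557727936.
Digit sum: 5+5+7+7+2+7+9+3+6 = 51.

51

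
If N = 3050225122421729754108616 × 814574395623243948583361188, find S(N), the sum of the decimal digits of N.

241

3050225122421729754108616 × 814574395623243948583361188 = 2484635285611515798672809766510428763027718110795808
Sum of its 52 digits: 241.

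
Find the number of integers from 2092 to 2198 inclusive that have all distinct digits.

62

The integers in [2092, 2198] that have all distinct digits: 2093, 2094, 2095, 2096, 2097, 2098, …, 2197, 2198.
62 qualify.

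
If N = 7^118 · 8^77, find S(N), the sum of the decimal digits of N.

7^118 · 8^77 = 18175975141354694115570281538554008580561958778135249991024759840777449124249922934680127327353129840050879757171516862063825896975309387753911463622093252748591551741952
Sum of its 170 digits: 785.

785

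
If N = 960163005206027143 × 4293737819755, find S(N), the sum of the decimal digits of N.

151

960163005206027143 × 4293737819755 = 4122688208582735699570171609965
Sum of its 31 digits: 151.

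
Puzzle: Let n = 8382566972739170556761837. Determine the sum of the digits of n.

131

8+3+8+2+5+6+6+9+7+2+7+3+9+1+7+0+5+5+6+7+6+1+8+3+7 = 131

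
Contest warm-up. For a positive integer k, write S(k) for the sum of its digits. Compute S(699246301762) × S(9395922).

S(699246301762) = 6+9+9+2+4+6+3+0+1+7+6+2 = 55.
S(9395922) = 9+3+9+5+9+2+2 = 39.
55 · 39 = 2145.

2145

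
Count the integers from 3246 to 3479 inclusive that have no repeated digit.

81

The integers in [3246, 3479] that have no repeated digit: 3246, 3247, 3248, 3249, 3250, 3251, …, 3478, 3479.
81 qualify.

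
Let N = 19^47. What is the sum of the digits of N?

19^47 = 1263046223881900339210386091365390321169375020004522243688539
Sum of its 61 digits: 226.

226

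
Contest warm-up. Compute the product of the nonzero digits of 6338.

6×3×3×8 = 432

432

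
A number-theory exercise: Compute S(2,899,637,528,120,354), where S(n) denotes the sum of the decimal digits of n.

2+8+9+9+6+3+7+5+2+8+1+2+0+3+5+4 = 74

74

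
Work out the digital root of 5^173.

The digital root of n equals n mod 9 (or 9 when 9 | n), so we need 5^173 mod 9.
5^173 ≡ 2 (mod 9), so the digital root is 2.

2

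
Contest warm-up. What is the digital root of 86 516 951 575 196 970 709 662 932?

8+6+5+1+6+9+5+1+5+7+5+1+9+6+9+7+0+7+0+9+6+6+2+9+3+2 = 134
1+3+4 = 8

8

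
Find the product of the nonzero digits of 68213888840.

4718592

6×8×2×1×3×8×8×8×8×4 = 4718592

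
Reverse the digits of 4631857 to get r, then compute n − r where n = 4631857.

Reverse of 4631857 is 7581364.
4631857 − 7581364 = -2949507

-2949507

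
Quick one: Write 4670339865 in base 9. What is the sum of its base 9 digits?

4670339865 in base 9 is 13044054776.
Digit sum: 1+3+0+4+4+0+5+4+7+7+6 = 41.

41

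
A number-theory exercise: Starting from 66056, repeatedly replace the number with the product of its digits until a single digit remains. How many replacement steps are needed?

66056 → 0 (1 step)

1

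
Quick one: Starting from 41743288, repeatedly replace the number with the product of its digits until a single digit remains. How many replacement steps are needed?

2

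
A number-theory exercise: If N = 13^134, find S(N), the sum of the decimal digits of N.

13^134 = 185527891590139857462512727292775486906700474012622888422259560852578933556821152045163325153543029046253330364218602374781127879464674541155982178489
Sum of its 150 digits: 664.

664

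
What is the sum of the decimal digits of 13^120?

604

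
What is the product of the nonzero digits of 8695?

8×6×9×5 = 2160

2160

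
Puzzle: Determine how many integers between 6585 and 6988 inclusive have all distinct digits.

The integers in [6585, 6988] that have all distinct digits: 6587, 6589, 6590, 6591, 6592, 6593, …, 6985, 6987.
177 qualify.

177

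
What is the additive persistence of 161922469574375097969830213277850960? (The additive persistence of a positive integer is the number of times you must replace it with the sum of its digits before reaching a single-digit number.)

161922469574375097969830213277850960 → 172 → 10 → 1 (3 steps)

3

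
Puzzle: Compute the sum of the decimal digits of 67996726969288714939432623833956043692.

6+7+9+9+6+7+2+6+9+6+9+2+8+8+7+1+4+9+3+9+4+3+2+6+2+3+8+3+3+9+5+6+0+4+3+6+9+2 = 205

205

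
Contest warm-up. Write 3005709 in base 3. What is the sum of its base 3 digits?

3005709 in base 3 is 12122201001120.
Digit sum: 1+2+1+2+2+2+0+1+0+0+1+1+2+0 = 15.

15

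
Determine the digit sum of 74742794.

7+4+7+4+2+7+9+4 = 44

44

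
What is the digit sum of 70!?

70! = 11978571669969891796072783721689098736458938142546425857555362864628009582789845319680000000000000000
Sum of its 101 digits: 459.

459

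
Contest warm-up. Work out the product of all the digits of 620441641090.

0

6×2×0×4×4×1×6×4×1×0×9×0 = 0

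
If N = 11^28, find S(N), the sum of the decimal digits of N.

124

11^28 = 144209936106499234037676064081
Sum of its 30 digits: 124.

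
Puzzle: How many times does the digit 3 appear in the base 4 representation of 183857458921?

5

183857458921 in base 4 is 2223032300202323221.
The digit 3 appears 5 times.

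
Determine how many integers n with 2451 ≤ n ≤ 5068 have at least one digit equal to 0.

The integers in [2451, 5068] that have at least one digit equal to 0: 2460, 2470, 2480, 2490, 2500, 2501, …, 5067, 5068.
710 qualify.

710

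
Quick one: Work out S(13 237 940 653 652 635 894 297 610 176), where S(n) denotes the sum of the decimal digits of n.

1+3+2+3+7+9+4+0+6+5+3+6+5+2+6+3+5+8+9+4+2+9+7+6+1+0+1+7+6 = 130

130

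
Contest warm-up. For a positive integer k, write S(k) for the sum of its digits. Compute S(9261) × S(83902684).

S(9261) = 9+2+6+1 = 18.
S(83902684) = 8+3+9+0+2+6+8+4 = 40.
18 · 40 = 720.

720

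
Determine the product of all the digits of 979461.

9×7×9×4×6×1 = 13608

13608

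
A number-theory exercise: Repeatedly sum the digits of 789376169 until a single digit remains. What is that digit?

7+8+9+3+7+6+1+6+9 = 56
5+6 = 11
1+1 = 2
(Equivalently, 789376169 mod 9 = 2.)

2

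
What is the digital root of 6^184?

The digital root of n equals n mod 9 (or 9 when 9 | n), so we need 6^184 mod 9.
6^184 ≡ 0 (mod 9), so the digital root is 9.

9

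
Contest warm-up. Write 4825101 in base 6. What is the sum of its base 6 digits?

4825101 in base 6 is 251230233.
Digit sum: 2+5+1+2+3+0+2+3+3 = 21.

21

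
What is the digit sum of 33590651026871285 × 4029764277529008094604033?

196

33590651026871285 × 4029764277529008094604033 = 135362405567028997666320127972894932892405
Sum of its 42 digits: 196.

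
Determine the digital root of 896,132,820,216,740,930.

8

8+9+6+1+3+2+8+2+0+2+1+6+7+4+0+9+3+0 = 71
7+1 = 8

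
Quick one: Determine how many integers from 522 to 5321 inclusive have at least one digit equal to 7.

1317

The integers in [522, 5321] that have at least one digit equal to 7: 527, 537, 547, 557, 567, 570, …, 5307, 5317.
1317 qualify.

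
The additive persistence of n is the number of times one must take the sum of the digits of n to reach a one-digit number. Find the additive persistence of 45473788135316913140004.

3

45473788135316913140004 → 87 → 15 → 6 (3 steps)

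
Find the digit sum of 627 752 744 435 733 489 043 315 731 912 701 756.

155

6+2+7+7+5+2+7+4+4+4+3+5+7+3+3+4+8+9+0+4+3+3+1+5+7+3+1+9+1+2+7+0+1+7+5+6 = 155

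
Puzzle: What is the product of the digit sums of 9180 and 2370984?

594

S(9180) = 9+1+8+0 = 18.
S(2370984) = 2+3+7+0+9+8+4 = 33.
18 · 33 = 594.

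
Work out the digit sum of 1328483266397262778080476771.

134

1+3+2+8+4+8+3+2+6+6+3+9+7+2+6+2+7+7+8+0+8+0+4+7+6+7+7+1 = 134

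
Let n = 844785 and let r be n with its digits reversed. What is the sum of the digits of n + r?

Reversal of 844785 is 587448; 844785 + 587448 = 1432233.
Digit sum of 1432233: 1+4+3+2+2+3+3 = 18.

18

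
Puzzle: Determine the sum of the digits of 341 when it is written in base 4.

5

341 in base 4 is 11111.
Digit sum: 1+1+1+1+1 = 5.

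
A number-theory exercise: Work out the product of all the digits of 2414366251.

2×4×1×4×3×6×6×2×5×1 = 34560

34560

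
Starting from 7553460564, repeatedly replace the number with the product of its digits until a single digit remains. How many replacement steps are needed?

1

7553460564 → 0 (1 step)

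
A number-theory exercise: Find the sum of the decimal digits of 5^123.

377

5^123 = 94039548065783000637498922977779654225493244541767001720700136502273380756378173828125
Sum of its 86 digits: 377.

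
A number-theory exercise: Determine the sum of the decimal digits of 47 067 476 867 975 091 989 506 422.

4+7+0+6+7+4+7+6+8+6+7+9+7+5+0+9+1+9+8+9+5+0+6+4+2+2 = 138

138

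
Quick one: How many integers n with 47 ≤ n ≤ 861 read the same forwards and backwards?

81

The integers in [47, 861] that read the same forwards and backwards: 55, 66, 77, 88, 99, 101, …, 848, 858.
81 qualify.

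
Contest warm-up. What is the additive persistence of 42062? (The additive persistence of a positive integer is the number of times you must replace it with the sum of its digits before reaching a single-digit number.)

2

42062 → 14 → 5 (2 steps)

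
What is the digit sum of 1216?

10

1+2+1+6 = 10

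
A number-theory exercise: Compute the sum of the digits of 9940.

22

9+9+4+0 = 22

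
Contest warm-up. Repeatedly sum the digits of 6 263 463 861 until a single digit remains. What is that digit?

9

6+2+6+3+4+6+3+8+6+1 = 45
4+5 = 9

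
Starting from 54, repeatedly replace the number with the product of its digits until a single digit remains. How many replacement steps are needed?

54 → 20 → 0 (2 steps)

2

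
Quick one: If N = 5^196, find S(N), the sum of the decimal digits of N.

5^196 = 99568244445778267314305024860481987849444034699538674129617865836635181344566135058943117170011417871311465432881959713995456695556640625
Sum of its 137 digits: 643.

643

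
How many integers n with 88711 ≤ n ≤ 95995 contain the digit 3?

2682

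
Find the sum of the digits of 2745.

18

2+7+4+5 = 18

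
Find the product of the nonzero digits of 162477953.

317520

1×6×2×4×7×7×9×5×3 = 317520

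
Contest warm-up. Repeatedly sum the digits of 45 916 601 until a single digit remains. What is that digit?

5

4+5+9+1+6+6+0+1 = 32
3+2 = 5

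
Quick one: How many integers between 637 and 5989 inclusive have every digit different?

The integers in [637, 5989] that have every digit different: 637, 638, 639, 640, 641, 642, …, 5986, 5987.
2779 qualify.

2779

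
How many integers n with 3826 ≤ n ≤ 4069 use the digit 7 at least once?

43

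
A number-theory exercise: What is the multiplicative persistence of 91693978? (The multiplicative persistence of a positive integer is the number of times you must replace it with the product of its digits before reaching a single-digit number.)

3

91693978 → 734832 → 4032 → 0 (3 steps)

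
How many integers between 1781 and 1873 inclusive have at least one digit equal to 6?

18

The integers in [1781, 1873] that have at least one digit equal to 6: 1786, 1796, 1806, 1816, 1826, 1836, …, 1868, 1869.
18 qualify.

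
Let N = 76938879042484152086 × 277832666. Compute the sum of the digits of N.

130

76938879042484152086 × 277832666 = 21376133883424899236802841276
Sum of its 29 digits: 130.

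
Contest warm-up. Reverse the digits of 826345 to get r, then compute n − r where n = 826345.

Reverse of 826345 is 543628.
826345 − 543628 = 282717

282717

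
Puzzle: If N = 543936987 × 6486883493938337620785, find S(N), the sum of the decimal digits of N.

144

543936987 × 6486883493938337620785 = 3528455862712852129238541474795
Sum of its 31 digits: 144.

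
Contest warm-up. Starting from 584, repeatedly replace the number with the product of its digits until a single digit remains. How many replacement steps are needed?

584 → 160 → 0 (2 steps)

2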